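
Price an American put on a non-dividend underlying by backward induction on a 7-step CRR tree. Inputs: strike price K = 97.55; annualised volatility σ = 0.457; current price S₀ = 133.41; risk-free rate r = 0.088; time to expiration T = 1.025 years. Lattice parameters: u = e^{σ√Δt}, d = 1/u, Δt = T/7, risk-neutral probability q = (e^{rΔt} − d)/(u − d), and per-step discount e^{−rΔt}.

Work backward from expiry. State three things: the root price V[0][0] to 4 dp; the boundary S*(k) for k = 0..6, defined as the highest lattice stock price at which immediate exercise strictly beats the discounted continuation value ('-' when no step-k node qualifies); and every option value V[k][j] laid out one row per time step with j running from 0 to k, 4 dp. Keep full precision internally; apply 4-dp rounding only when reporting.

params: Δt=0.14643 u=1.19110 d=0.83956 q=0.49328 e^(-rΔt)=0.98720
t_7 payoffs: 58.3256 41.9018 18.6011 0.0000 0.0000 0.0000 0.0000 0.0000
t_6: node(6,0) S=46.7201 payoff=50.8299 vs cont=49.5810 → 50.8299 [stop]  node(6,1) S=66.2824 payoff=31.2676 vs cont=30.0186 → 31.2676 [stop]  node(6,2) S=94.0358 payoff=3.5142 vs cont=9.3048 → 9.3048 [wait]  node(6,3) S=133.4100 payoff=0.0000 vs cont=0.0000 → 0.0000 [wait]  node(6,4) S=189.2707 payoff=0.0000 vs cont=0.0000 → 0.0000 [wait]  node(6,5) S=268.5211 payoff=0.0000 vs cont=0.0000 → 0.0000 [wait]  node(6,6) S=380.9547 payoff=0.0000 vs cont=0.0000 → 0.0000 [wait]  ⇒ S*(6)=66.2824
t_5: node(5,0) S=55.6482 payoff=41.9018 vs cont=40.6529 → 41.9018 [stop]  node(5,1) S=78.9489 payoff=18.6011 vs cont=20.1721 → 20.1721 [wait]  node(5,2) S=112.0059 payoff=0.0000 vs cont=4.6545 → 4.6545 [wait]  node(5,3) S=158.9044 payoff=0.0000 vs cont=0.0000 → 0.0000 [wait]  node(5,4) S=225.4399 payoff=0.0000 vs cont=0.0000 → 0.0000 [wait]  node(5,5) S=319.8349 payoff=0.0000 vs cont=0.0000 → 0.0000 [wait]  ⇒ S*(5)=55.6482
t_4: node(4,0) S=66.2824 payoff=31.2676 vs cont=30.7836 → 31.2676 [stop]  node(4,1) S=94.0358 payoff=3.5142 vs cont=12.3572 → 12.3572 [wait]  node(4,2) S=133.4100 payoff=0.0000 vs cont=2.3283 → 2.3283 [wait]  node(4,3) S=189.2707 payoff=0.0000 vs cont=0.0000 → 0.0000 [wait]  node(4,4) S=268.5211 payoff=0.0000 vs cont=0.0000 → 0.0000 [wait]  ⇒ S*(4)=66.2824
t_3: node(3,0) S=78.9489 payoff=18.6011 vs cont=21.6585 → 21.6585 [wait]  node(3,1) S=112.0059 payoff=0.0000 vs cont=7.3152 → 7.3152 [wait]  node(3,2) S=158.9044 payoff=0.0000 vs cont=1.1647 → 1.1647 [wait]  node(3,3) S=225.4399 payoff=0.0000 vs cont=0.0000 → 0.0000 [wait]  ⇒ S*(3)=-
t_2: node(2,0) S=94.0358 payoff=3.5142 vs cont=14.3965 → 14.3965 [wait]  node(2,1) S=133.4100 payoff=0.0000 vs cont=4.2265 → 4.2265 [wait]  node(2,2) S=189.2707 payoff=0.0000 vs cont=0.5826 → 0.5826 [wait]  ⇒ S*(2)=-
t_1: node(1,0) S=112.0059 payoff=0.0000 vs cont=9.2597 → 9.2597 [wait]  node(1,1) S=158.9044 payoff=0.0000 vs cont=2.3979 → 2.3979 [wait]  ⇒ S*(1)=-
t_0: node(0,0) S=133.4100 payoff=0.0000 vs cont=5.7997 → 5.7997 [wait]  ⇒ S*(0)=-

price = 5.7997
boundary = - - - - 66.2824 55.6482 66.2824
tree:
5.7997
9.2597 2.3979
14.3965 4.2265 0.5826
21.6585 7.3152 1.1647 0.0000
31.2676 12.3572 2.3283 0.0000 0.0000
41.9018 20.1721 4.6545 0.0000 0.0000 0.0000
50.8299 31.2676 9.3048 0.0000 0.0000 0.0000 0.0000
58.3256 41.9018 18.6011 0.0000 0.0000 0.0000 0.0000 0.0000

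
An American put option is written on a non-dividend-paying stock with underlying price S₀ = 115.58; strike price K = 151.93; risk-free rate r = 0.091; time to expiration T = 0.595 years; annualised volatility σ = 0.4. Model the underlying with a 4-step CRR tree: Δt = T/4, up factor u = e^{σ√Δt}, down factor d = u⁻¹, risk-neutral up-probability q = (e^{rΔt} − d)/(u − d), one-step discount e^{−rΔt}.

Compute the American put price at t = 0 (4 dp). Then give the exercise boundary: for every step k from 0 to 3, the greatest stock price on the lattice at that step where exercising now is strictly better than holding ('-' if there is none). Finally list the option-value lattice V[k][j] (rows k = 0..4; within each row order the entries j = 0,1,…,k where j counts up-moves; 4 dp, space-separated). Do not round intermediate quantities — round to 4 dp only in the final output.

Δt=0.14875, u=1.16681, d=0.85704, q=0.50550, disc=e^(-rΔt)=0.98655
k=4 terminal: V=max(K-S,0) → 89.5732 67.0348 36.3500 0.0000 0.0000
k=3: j=0 S=72.7585 intr=79.1715 cont=77.1288 V=79.1715[EX]; j=1 S=99.0565 intr=52.8735 cont=50.8308 V=52.8735[EX]; j=2 S=134.8598 intr=17.0702 cont=17.7333 V=17.7333[hold]; j=3 S=183.6038 intr=0.0000 cont=0.0000 V=0.0000[hold]  S*(3)=99.0565
k=2: j=0 S=84.8952 intr=67.0348 cont=64.9921 V=67.0348[EX]; j=1 S=115.5800 intr=36.3500 cont=34.6380 V=36.3500[EX]; j=2 S=157.3556 intr=0.0000 cont=8.6512 V=8.6512[hold]  S*(2)=115.5800
k=1: j=0 S=99.0565 intr=52.8735 cont=50.8308 V=52.8735[EX]; j=1 S=134.8598 intr=17.0702 cont=22.0477 V=22.0477[hold]  S*(1)=99.0565
k=0: j=0 S=115.5800 intr=36.3500 cont=36.7896 V=36.7896[hold]  S*(0)=-

price = 36.7896
boundary = - 99.0565 115.5800 99.0565
tree:
36.7896
52.8735 22.0477
67.0348 36.3500 8.6512
79.1715 52.8735 17.7333 0.0000
89.5732 67.0348 36.3500 0.0000 0.0000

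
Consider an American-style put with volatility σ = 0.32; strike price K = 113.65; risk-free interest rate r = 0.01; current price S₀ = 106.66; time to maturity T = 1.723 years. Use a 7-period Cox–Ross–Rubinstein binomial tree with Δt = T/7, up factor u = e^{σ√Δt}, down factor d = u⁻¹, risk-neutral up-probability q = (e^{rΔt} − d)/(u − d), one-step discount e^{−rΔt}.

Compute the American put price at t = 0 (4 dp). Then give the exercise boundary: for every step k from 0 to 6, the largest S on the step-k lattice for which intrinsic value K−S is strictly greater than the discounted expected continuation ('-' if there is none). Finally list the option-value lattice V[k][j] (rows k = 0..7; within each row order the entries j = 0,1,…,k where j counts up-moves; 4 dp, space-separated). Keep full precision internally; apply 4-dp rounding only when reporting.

price = 21.4213
boundary = - - - - 56.5205 66.2452 77.6432
tree:
21.4213
28.9324 12.9999
37.7731 19.0400 6.2057
47.4458 26.9819 10.1167 1.7947
57.1295 36.6929 16.0904 3.3826 0.0000
65.4267 47.4048 24.7153 6.3754 0.0000 0.0000
72.5059 57.1295 36.0068 12.0162 0.0000 0.0000 0.0000
78.5458 65.4267 47.4048 22.6477 0.0000 0.0000 0.0000 0.0000

Δt=0.24614, u=1.17206, d=0.85320, q=0.46812, disc=e^(-rΔt)=0.99754
k=7 terminal: V=max(K-S,0) → 78.5458 65.4267 47.4048 22.6477 0.0000 0.0000 0.0000 0.0000
k=6: j=0 S=41.1441 intr=72.5059 cont=72.2265 V=72.5059[EX]; j=1 S=56.5205 intr=57.1295 cont=56.8502 V=57.1295[EX]; j=2 S=77.6432 intr=36.0068 cont=35.7274 V=36.0068[EX]; j=3 S=106.6600 intr=6.9900 cont=12.0162 V=12.0162[hold]; j=4 S=146.5209 intr=0.0000 cont=0.0000 V=0.0000[hold]; j=5 S=201.2786 intr=0.0000 cont=0.0000 V=0.0000[hold]; j=6 S=276.5002 intr=0.0000 cont=0.0000 V=0.0000[hold]  S*(6)=77.6432
k=5: j=0 S=48.2233 intr=65.4267 cont=65.1473 V=65.4267[EX]; j=1 S=66.2452 intr=47.4048 cont=47.1254 V=47.4048[EX]; j=2 S=91.0023 intr=22.6477 cont=24.7153 V=24.7153[hold]; j=3 S=125.0117 intr=0.0000 cont=6.3754 V=6.3754[hold]; j=4 S=171.7309 intr=0.0000 cont=0.0000 V=0.0000[hold]; j=5 S=235.9101 intr=0.0000 cont=0.0000 V=0.0000[hold]  S*(5)=66.2452
k=4: j=0 S=56.5205 intr=57.1295 cont=56.8502 V=57.1295[EX]; j=1 S=77.6432 intr=36.0068 cont=36.6929 V=36.6929[hold]; j=2 S=106.6600 intr=6.9900 cont=16.0904 V=16.0904[hold]; j=3 S=146.5209 intr=0.0000 cont=3.3826 V=3.3826[hold]; j=4 S=201.2786 intr=0.0000 cont=0.0000 V=0.0000[hold]  S*(4)=56.5205
k=3: j=0 S=66.2452 intr=47.4048 cont=47.4458 V=47.4458[hold]; j=1 S=91.0023 intr=22.6477 cont=26.9819 V=26.9819[hold]; j=2 S=125.0117 intr=0.0000 cont=10.1167 V=10.1167[hold]; j=3 S=171.7309 intr=0.0000 cont=1.7947 V=1.7947[hold]  S*(3)=-
k=2: j=0 S=77.6432 intr=36.0068 cont=37.7731 V=37.7731[hold]; j=1 S=106.6600 intr=6.9900 cont=19.0400 V=19.0400[hold]; j=2 S=146.5209 intr=0.0000 cont=6.2057 V=6.2057[hold]  S*(2)=-
k=1: j=0 S=91.0023 intr=22.6477 cont=28.9324 V=28.9324[hold]; j=1 S=125.0117 intr=0.0000 cont=12.9999 V=12.9999[hold]  S*(1)=-
k=0: j=0 S=106.6600 intr=6.9900 cont=21.4213 V=21.4213[hold]  S*(0)=-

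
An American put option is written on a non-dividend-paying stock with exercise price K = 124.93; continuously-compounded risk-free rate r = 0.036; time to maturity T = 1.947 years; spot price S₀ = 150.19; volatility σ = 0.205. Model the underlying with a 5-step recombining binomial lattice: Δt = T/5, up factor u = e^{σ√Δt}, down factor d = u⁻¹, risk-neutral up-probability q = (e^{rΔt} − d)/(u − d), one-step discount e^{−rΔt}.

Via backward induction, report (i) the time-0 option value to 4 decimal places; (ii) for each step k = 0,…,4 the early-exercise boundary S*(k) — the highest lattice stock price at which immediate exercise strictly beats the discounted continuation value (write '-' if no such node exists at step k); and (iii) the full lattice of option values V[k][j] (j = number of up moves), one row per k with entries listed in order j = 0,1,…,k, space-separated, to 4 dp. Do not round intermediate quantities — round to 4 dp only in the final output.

price = 4.0623
boundary = - - - 102.3225 90.0356
tree:
4.0623
7.4253 1.1057
13.2106 2.3512 0.0000
22.6075 4.9998 0.0000 0.0000
34.8944 10.6317 0.0000 0.0000 0.0000
45.7058 22.6075 0.0000 0.0000 0.0000 0.0000

Δt=0.38940  u=1.13647  d=0.87992  q=0.52309  discount=0.98608
step 5 (expiry): payoffs max(K−S,0) = 45.7058 22.6075 0.0000 0.0000 0.0000 0.0000
step 4: (k=4,j=0): S=90.0356, (K−S)⁺=34.8944, hold=33.1553 ⇒ V=34.8944 exercise | (k=4,j=1): S=116.2861, (K−S)⁺=8.6439, hold=10.6317 ⇒ V=10.6317 continue | (k=4,j=2): S=150.1900, (K−S)⁺=0.0000, hold=0.0000 ⇒ V=0.0000 continue | (k=4,j=3): S=193.9788, (K−S)⁺=0.0000, hold=0.0000 ⇒ V=0.0000 continue | (k=4,j=4): S=250.5346, (K−S)⁺=0.0000, hold=0.0000 ⇒ V=0.0000 continue  boundary S*=90.0356
step 3: (k=3,j=0): S=102.3225, (K−S)⁺=22.6075, hold=21.8937 ⇒ V=22.6075 exercise | (k=3,j=1): S=132.1552, (K−S)⁺=0.0000, hold=4.9998 ⇒ V=4.9998 continue | (k=3,j=2): S=170.6859, (K−S)⁺=0.0000, hold=0.0000 ⇒ V=0.0000 continue | (k=3,j=3): S=220.4505, (K−S)⁺=0.0000, hold=0.0000 ⇒ V=0.0000 continue  boundary S*=102.3225
step 2: (k=2,j=0): S=116.2861, (K−S)⁺=8.6439, hold=13.2106 ⇒ V=13.2106 continue | (k=2,j=1): S=150.1900, (K−S)⁺=0.0000, hold=2.3512 ⇒ V=2.3512 continue | (k=2,j=2): S=193.9788, (K−S)⁺=0.0000, hold=0.0000 ⇒ V=0.0000 continue  boundary S*=-
step 1: (k=1,j=0): S=132.1552, (K−S)⁺=0.0000, hold=7.4253 ⇒ V=7.4253 continue | (k=1,j=1): S=170.6859, (K−S)⁺=0.0000, hold=1.1057 ⇒ V=1.1057 continue  boundary S*=-
step 0: (k=0,j=0): S=150.1900, (K−S)⁺=0.0000, hold=4.0623 ⇒ V=4.0623 continue  boundary S*=-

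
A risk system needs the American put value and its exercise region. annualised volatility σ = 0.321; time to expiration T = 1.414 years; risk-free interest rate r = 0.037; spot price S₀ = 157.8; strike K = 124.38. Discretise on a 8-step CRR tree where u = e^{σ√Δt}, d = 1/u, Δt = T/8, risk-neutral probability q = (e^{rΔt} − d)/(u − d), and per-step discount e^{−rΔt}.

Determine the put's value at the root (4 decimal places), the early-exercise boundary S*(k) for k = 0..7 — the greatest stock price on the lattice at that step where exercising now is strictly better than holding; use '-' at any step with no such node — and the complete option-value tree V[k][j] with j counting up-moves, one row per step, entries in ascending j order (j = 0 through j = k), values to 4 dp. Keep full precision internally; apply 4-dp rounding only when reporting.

params: Δt=0.17675 u=1.14448 d=0.87376 q=0.49055 e^(-rΔt)=0.99348
t_8 payoffs: 70.7720 54.1619 32.4053 3.9076 0.0000 0.0000 0.0000 0.0000 0.0000
t_7: node(7,0) S=61.3535 payoff=63.0265 vs cont=62.2157 → 63.0265 [stop]  node(7,1) S=80.3635 payoff=44.0165 vs cont=43.2057 → 44.0165 [stop]  node(7,2) S=105.2636 payoff=19.1164 vs cont=18.3057 → 19.1164 [stop]  node(7,3) S=137.8788 payoff=0.0000 vs cont=1.9777 → 1.9777 [wait]  node(7,4) S=180.5995 payoff=0.0000 vs cont=0.0000 → 0.0000 [wait]  node(7,5) S=236.5571 payoff=0.0000 vs cont=0.0000 → 0.0000 [wait]  node(7,6) S=309.8526 payoff=0.0000 vs cont=0.0000 → 0.0000 [wait]  node(7,7) S=405.8583 payoff=0.0000 vs cont=0.0000 → 0.0000 [wait]  ⇒ S*(7)=105.2636
t_6: node(6,0) S=70.2181 payoff=54.1619 vs cont=53.3511 → 54.1619 [stop]  node(6,1) S=91.9747 payoff=32.4053 vs cont=31.5945 → 32.4053 [stop]  node(6,2) S=120.4724 payoff=3.9076 vs cont=10.6393 → 10.6393 [wait]  node(6,3) S=157.8000 payoff=0.0000 vs cont=1.0010 → 1.0010 [wait]  node(6,4) S=206.6932 payoff=0.0000 vs cont=0.0000 → 0.0000 [wait]  node(6,5) S=270.7357 payoff=0.0000 vs cont=0.0000 → 0.0000 [wait]  node(6,6) S=354.6213 payoff=0.0000 vs cont=0.0000 → 0.0000 [wait]  ⇒ S*(6)=91.9747
t_5: node(5,0) S=80.3635 payoff=44.0165 vs cont=43.2057 → 44.0165 [stop]  node(5,1) S=105.2636 payoff=19.1164 vs cont=21.5864 → 21.5864 [wait]  node(5,2) S=137.8788 payoff=0.0000 vs cont=5.8727 → 5.8727 [wait]  node(5,3) S=180.5995 payoff=0.0000 vs cont=0.5066 → 0.5066 [wait]  node(5,4) S=236.5571 payoff=0.0000 vs cont=0.0000 → 0.0000 [wait]  node(5,5) S=309.8526 payoff=0.0000 vs cont=0.0000 → 0.0000 [wait]  ⇒ S*(5)=80.3635
t_4: node(4,0) S=91.9747 payoff=32.4053 vs cont=32.7983 → 32.7983 [wait]  node(4,1) S=120.4724 payoff=3.9076 vs cont=13.7876 → 13.7876 [wait]  node(4,2) S=157.8000 payoff=0.0000 vs cont=3.2193 → 3.2193 [wait]  node(4,3) S=206.6932 payoff=0.0000 vs cont=0.2564 → 0.2564 [wait]  node(4,4) S=270.7357 payoff=0.0000 vs cont=0.0000 → 0.0000 [wait]  ⇒ S*(4)=-
t_3: node(3,0) S=105.2636 payoff=19.1164 vs cont=23.3196 → 23.3196 [wait]  node(3,1) S=137.8788 payoff=0.0000 vs cont=8.5472 → 8.5472 [wait]  node(3,2) S=180.5995 payoff=0.0000 vs cont=1.7543 → 1.7543 [wait]  node(3,3) S=236.5571 payoff=0.0000 vs cont=0.1298 → 0.1298 [wait]  ⇒ S*(3)=-
t_2: node(2,0) S=120.4724 payoff=3.9076 vs cont=15.9683 → 15.9683 [wait]  node(2,1) S=157.8000 payoff=0.0000 vs cont=5.1810 → 5.1810 [wait]  node(2,2) S=206.6932 payoff=0.0000 vs cont=0.9512 → 0.9512 [wait]  ⇒ S*(2)=-
t_1: node(1,0) S=137.8788 payoff=0.0000 vs cont=10.6070 → 10.6070 [wait]  node(1,1) S=180.5995 payoff=0.0000 vs cont=3.0858 → 3.0858 [wait]  ⇒ S*(1)=-
t_0: node(0,0) S=157.8000 payoff=0.0000 vs cont=6.8724 → 6.8724 [wait]  ⇒ S*(0)=-

price = 6.8724
boundary = - - - - - 80.3635 91.9747 105.2636
tree:
6.8724
10.6070 3.0858
15.9683 5.1810 0.9512
23.3196 8.5472 1.7543 0.1298
32.7983 13.7876 3.2193 0.2564 0.0000
44.0165 21.5864 5.8727 0.5066 0.0000 0.0000
54.1619 32.4053 10.6393 1.0010 0.0000 0.0000 0.0000
63.0265 44.0165 19.1164 1.9777 0.0000 0.0000 0.0000 0.0000
70.7720 54.1619 32.4053 3.9076 0.0000 0.0000 0.0000 0.0000 0.0000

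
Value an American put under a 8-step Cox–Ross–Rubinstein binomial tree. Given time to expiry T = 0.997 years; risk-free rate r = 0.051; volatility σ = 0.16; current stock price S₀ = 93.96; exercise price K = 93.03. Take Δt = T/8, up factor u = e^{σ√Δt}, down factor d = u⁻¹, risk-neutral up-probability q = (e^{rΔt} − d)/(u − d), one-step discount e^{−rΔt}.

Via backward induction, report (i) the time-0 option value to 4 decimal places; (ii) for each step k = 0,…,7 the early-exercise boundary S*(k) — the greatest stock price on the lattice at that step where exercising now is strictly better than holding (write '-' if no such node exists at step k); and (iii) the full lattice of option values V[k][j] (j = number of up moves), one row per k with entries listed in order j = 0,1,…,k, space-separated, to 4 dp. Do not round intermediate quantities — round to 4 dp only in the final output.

Δt=0.12462  u=1.05811  d=0.94508  q=0.54230  discount=0.99366
step 8 (expiry): payoffs max(K−S,0) = 33.2303 26.0786 18.0715 9.1068 0.0000 0.0000 0.0000 0.0000 0.0000
step 7: (k=7,j=0): S=63.2746, (K−S)⁺=29.7554, hold=29.1660 ⇒ V=29.7554 exercise | (k=7,j=1): S=70.8419, (K−S)⁺=22.1881, hold=21.5987 ⇒ V=22.1881 exercise | (k=7,j=2): S=79.3143, (K−S)⁺=13.7157, hold=13.1263 ⇒ V=13.7157 exercise | (k=7,j=3): S=88.7999, (K−S)⁺=4.2301, hold=4.1418 ⇒ V=4.2301 exercise | (k=7,j=4): S=99.4199, (K−S)⁺=0.0000, hold=0.0000 ⇒ V=0.0000 continue | (k=7,j=5): S=111.3101, (K−S)⁺=0.0000, hold=0.0000 ⇒ V=0.0000 continue | (k=7,j=6): S=124.6223, (K−S)⁺=0.0000, hold=0.0000 ⇒ V=0.0000 continue | (k=7,j=7): S=139.5265, (K−S)⁺=0.0000, hold=0.0000 ⇒ V=0.0000 continue  boundary S*=88.7999
step 6: (k=6,j=0): S=66.9514, (K−S)⁺=26.0786, hold=25.4892 ⇒ V=26.0786 exercise | (k=6,j=1): S=74.9585, (K−S)⁺=18.0715, hold=17.4821 ⇒ V=18.0715 exercise | (k=6,j=2): S=83.9232, (K−S)⁺=9.1068, hold=8.5174 ⇒ V=9.1068 exercise | (k=6,j=3): S=93.9600, (K−S)⁺=0.0000, hold=1.9239 ⇒ V=1.9239 continue | (k=6,j=4): S=105.1972, (K−S)⁺=0.0000, hold=0.0000 ⇒ V=0.0000 continue | (k=6,j=5): S=117.7783, (K−S)⁺=0.0000, hold=0.0000 ⇒ V=0.0000 continue | (k=6,j=6): S=131.8640, (K−S)⁺=0.0000, hold=0.0000 ⇒ V=0.0000 continue  boundary S*=83.9232
step 5: (k=5,j=0): S=70.8419, (K−S)⁺=22.1881, hold=21.5987 ⇒ V=22.1881 exercise | (k=5,j=1): S=79.3143, (K−S)⁺=13.7157, hold=13.1263 ⇒ V=13.7157 exercise | (k=5,j=2): S=88.7999, (K−S)⁺=4.2301, hold=5.1785 ⇒ V=5.1785 continue | (k=5,j=3): S=99.4199, (K−S)⁺=0.0000, hold=0.8750 ⇒ V=0.8750 continue | (k=5,j=4): S=111.3101, (K−S)⁺=0.0000, hold=0.0000 ⇒ V=0.0000 continue | (k=5,j=5): S=124.6223, (K−S)⁺=0.0000, hold=0.0000 ⇒ V=0.0000 continue  boundary S*=79.3143
step 4: (k=4,j=0): S=74.9585, (K−S)⁺=18.0715, hold=17.4821 ⇒ V=18.0715 exercise | (k=4,j=1): S=83.9232, (K−S)⁺=9.1068, hold=9.0285 ⇒ V=9.1068 exercise | (k=4,j=2): S=93.9600, (K−S)⁺=0.0000, hold=2.8267 ⇒ V=2.8267 continue | (k=4,j=3): S=105.1972, (K−S)⁺=0.0000, hold=0.3979 ⇒ V=0.3979 continue | (k=4,j=4): S=117.7783, (K−S)⁺=0.0000, hold=0.0000 ⇒ V=0.0000 continue  boundary S*=83.9232
step 3: (k=3,j=0): S=79.3143, (K−S)⁺=13.7157, hold=13.1263 ⇒ V=13.7157 exercise | (k=3,j=1): S=88.7999, (K−S)⁺=4.2301, hold=5.6650 ⇒ V=5.6650 continue | (k=3,j=2): S=99.4199, (K−S)⁺=0.0000, hold=1.5000 ⇒ V=1.5000 continue | (k=3,j=3): S=111.3101, (K−S)⁺=0.0000, hold=0.1810 ⇒ V=0.1810 continue  boundary S*=79.3143
step 2: (k=2,j=0): S=83.9232, (K−S)⁺=9.1068, hold=9.2906 ⇒ V=9.2906 continue | (k=2,j=1): S=93.9600, (K−S)⁺=0.0000, hold=3.3848 ⇒ V=3.3848 continue | (k=2,j=2): S=105.1972, (K−S)⁺=0.0000, hold=0.7798 ⇒ V=0.7798 continue  boundary S*=-
step 1: (k=1,j=0): S=88.7999, (K−S)⁺=4.2301, hold=6.0494 ⇒ V=6.0494 continue | (k=1,j=1): S=99.4199, (K−S)⁺=0.0000, hold=1.9596 ⇒ V=1.9596 continue  boundary S*=-
step 0: (k=0,j=0): S=93.9600, (K−S)⁺=0.0000, hold=3.8072 ⇒ V=3.8072 continue  boundary S*=-

price = 3.8072
boundary = - - - 79.3143 83.9232 79.3143 83.9232 88.7999
tree:
3.8072
6.0494 1.9596
9.2906 3.3848 0.7798
13.7157 5.6650 1.5000 0.1810
18.0715 9.1068 2.8267 0.3979 0.0000
22.1881 13.7157 5.1785 0.8750 0.0000 0.0000
26.0786 18.0715 9.1068 1.9239 0.0000 0.0000 0.0000
29.7554 22.1881 13.7157 4.2301 0.0000 0.0000 0.0000 0.0000
33.2303 26.0786 18.0715 9.1068 0.0000 0.0000 0.0000 0.0000 0.0000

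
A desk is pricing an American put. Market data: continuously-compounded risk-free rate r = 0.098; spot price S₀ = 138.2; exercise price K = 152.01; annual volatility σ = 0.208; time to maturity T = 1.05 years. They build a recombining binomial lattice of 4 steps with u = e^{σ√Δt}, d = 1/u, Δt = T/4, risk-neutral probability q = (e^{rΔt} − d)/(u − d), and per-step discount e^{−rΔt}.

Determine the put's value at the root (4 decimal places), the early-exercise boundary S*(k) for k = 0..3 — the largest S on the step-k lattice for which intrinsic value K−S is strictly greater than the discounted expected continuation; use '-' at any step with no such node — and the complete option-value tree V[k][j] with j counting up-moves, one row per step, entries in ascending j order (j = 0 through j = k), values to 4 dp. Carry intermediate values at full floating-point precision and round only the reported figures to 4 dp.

price = 14.9065
boundary = - 124.2299 111.6719 124.2299
tree:
14.9065
27.7801 6.8112
40.3381 14.1139 2.1472
51.6266 27.7801 5.4454 0.0000
61.7740 40.3381 13.8100 0.0000 0.0000

Δt=0.26250, u=1.11245, d=0.89891, q=0.59542, disc=e^(-rΔt)=0.97460
k=4 terminal: V=max(K-S,0) → 61.7740 40.3381 13.8100 0.0000 0.0000
k=3: j=0 S=100.3834 intr=51.6266 cont=47.7660 V=51.6266[EX]; j=1 S=124.2299 intr=27.7801 cont=23.9195 V=27.7801[EX]; j=2 S=153.7411 intr=0.0000 cont=5.4454 V=5.4454[hold]; j=3 S=190.2629 intr=0.0000 cont=0.0000 V=0.0000[hold]  S*(3)=124.2299
k=2: j=0 S=111.6719 intr=40.3381 cont=36.4775 V=40.3381[EX]; j=1 S=138.2000 intr=13.8100 cont=14.1139 V=14.1139[hold]; j=2 S=171.0299 intr=0.0000 cont=2.1472 V=2.1472[hold]  S*(2)=111.6719
k=1: j=0 S=124.2299 intr=27.7801 cont=24.0959 V=27.7801[EX]; j=1 S=153.7411 intr=0.0000 cont=6.8112 V=6.8112[hold]  S*(1)=124.2299
k=0: j=0 S=138.2000 intr=13.8100 cont=14.9065 V=14.9065[hold]  S*(0)=-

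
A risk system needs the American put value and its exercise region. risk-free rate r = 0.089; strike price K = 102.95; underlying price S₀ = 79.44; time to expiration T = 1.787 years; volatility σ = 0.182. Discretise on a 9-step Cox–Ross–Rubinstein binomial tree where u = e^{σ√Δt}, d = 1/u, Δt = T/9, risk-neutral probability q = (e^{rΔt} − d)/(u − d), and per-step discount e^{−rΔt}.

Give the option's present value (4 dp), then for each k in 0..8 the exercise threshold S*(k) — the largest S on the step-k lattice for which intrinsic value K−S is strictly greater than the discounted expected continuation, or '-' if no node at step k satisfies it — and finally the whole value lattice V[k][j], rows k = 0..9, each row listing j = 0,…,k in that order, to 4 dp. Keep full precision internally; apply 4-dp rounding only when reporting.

params: Δt=0.19856 u=1.08448 d=0.92210 q=0.58954 e^(-rΔt)=0.98248
t_9 payoffs: 64.6628 57.9207 49.9914 40.6659 29.6981 16.7991 1.6286 0.0000 0.0000 0.0000
t_8: node(8,0) S=41.5216 payoff=61.4284 vs cont=59.6251 → 61.4284 [stop]  node(8,1) S=48.8333 payoff=54.1167 vs cont=52.3135 → 54.1167 [stop]  node(8,2) S=57.4324 payoff=45.5176 vs cont=43.7143 → 45.5176 [stop]  node(8,3) S=67.5458 payoff=35.4042 vs cont=33.6010 → 35.4042 [stop]  node(8,4) S=79.4400 payoff=23.5100 vs cont=21.7067 → 23.5100 [stop]  node(8,5) S=93.4287 payoff=9.5213 vs cont=7.7180 → 9.5213 [stop]  node(8,6) S=109.8808 payoff=0.0000 vs cont=0.6568 → 0.6568 [wait]  node(8,7) S=129.2298 payoff=0.0000 vs cont=0.0000 → 0.0000 [wait]  node(8,8) S=151.9862 payoff=0.0000 vs cont=0.0000 → 0.0000 [wait]  ⇒ S*(8)=93.4287
t_7: node(7,0) S=45.0293 payoff=57.9207 vs cont=56.1174 → 57.9207 [stop]  node(7,1) S=52.9586 payoff=49.9914 vs cont=48.1881 → 49.9914 [stop]  node(7,2) S=62.2841 payoff=40.6659 vs cont=38.8626 → 40.6659 [stop]  node(7,3) S=73.2519 payoff=29.6981 vs cont=27.8948 → 29.6981 [stop]  node(7,4) S=86.1509 payoff=16.7991 vs cont=14.9958 → 16.7991 [stop]  node(7,5) S=101.3214 payoff=1.6286 vs cont=4.2201 → 4.2201 [wait]  node(7,6) S=119.1632 payoff=0.0000 vs cont=0.2649 → 0.2649 [wait]  node(7,7) S=140.1469 payoff=0.0000 vs cont=0.0000 → 0.0000 [wait]  ⇒ S*(7)=86.1509
t_6: node(6,0) S=48.8333 payoff=54.1167 vs cont=52.3135 → 54.1167 [stop]  node(6,1) S=57.4324 payoff=45.5176 vs cont=43.7143 → 45.5176 [stop]  node(6,2) S=67.5458 payoff=35.4042 vs cont=33.6010 → 35.4042 [stop]  node(6,3) S=79.4400 payoff=23.5100 vs cont=21.7067 → 23.5100 [stop]  node(6,4) S=93.4287 payoff=9.5213 vs cont=9.2190 → 9.5213 [stop]  node(6,5) S=109.8808 payoff=0.0000 vs cont=1.8553 → 1.8553 [wait]  node(6,6) S=129.2298 payoff=0.0000 vs cont=0.1068 → 0.1068 [wait]  ⇒ S*(6)=93.4287
t_5: node(5,0) S=52.9586 payoff=49.9914 vs cont=48.1881 → 49.9914 [stop]  node(5,1) S=62.2841 payoff=40.6659 vs cont=38.8626 → 40.6659 [stop]  node(5,2) S=73.2519 payoff=29.6981 vs cont=27.8948 → 29.6981 [stop]  node(5,3) S=86.1509 payoff=16.7991 vs cont=14.9958 → 16.7991 [stop]  node(5,4) S=101.3214 payoff=1.6286 vs cont=4.9143 → 4.9143 [wait]  node(5,5) S=119.1632 payoff=0.0000 vs cont=0.8101 → 0.8101 [wait]  ⇒ S*(5)=86.1509
t_4: node(4,0) S=57.4324 payoff=45.5176 vs cont=43.7143 → 45.5176 [stop]  node(4,1) S=67.5458 payoff=35.4042 vs cont=33.6010 → 35.4042 [stop]  node(4,2) S=79.4400 payoff=23.5100 vs cont=21.7067 → 23.5100 [stop]  node(4,3) S=93.4287 payoff=9.5213 vs cont=9.6211 → 9.6211 [wait]  node(4,4) S=109.8808 payoff=0.0000 vs cont=2.4510 → 2.4510 [wait]  ⇒ S*(4)=79.4400
t_3: node(3,0) S=62.2841 payoff=40.6659 vs cont=38.8626 → 40.6659 [stop]  node(3,1) S=73.2519 payoff=29.6981 vs cont=27.8948 → 29.6981 [stop]  node(3,2) S=86.1509 payoff=16.7991 vs cont=15.0536 → 16.7991 [stop]  node(3,3) S=101.3214 payoff=1.6286 vs cont=5.2996 → 5.2996 [wait]  ⇒ S*(3)=86.1509
t_2: node(2,0) S=67.5458 payoff=35.4042 vs cont=33.6010 → 35.4042 [stop]  node(2,1) S=79.4400 payoff=23.5100 vs cont=21.7067 → 23.5100 [stop]  node(2,2) S=93.4287 payoff=9.5213 vs cont=9.8442 → 9.8442 [wait]  ⇒ S*(2)=79.4400
t_1: node(1,0) S=73.2519 payoff=29.6981 vs cont=27.8948 → 29.6981 [stop]  node(1,1) S=86.1509 payoff=16.7991 vs cont=15.1829 → 16.7991 [stop]  ⇒ S*(1)=86.1509
t_0: node(0,0) S=79.4400 payoff=23.5100 vs cont=21.7067 → 23.5100 [stop]  ⇒ S*(0)=79.4400

price = 23.5100
boundary = 79.4400 86.1509 79.4400 86.1509 79.4400 86.1509 93.4287 86.1509 93.4287
tree:
23.5100
29.6981 16.7991
35.4042 23.5100 9.8442
40.6659 29.6981 16.7991 5.2996
45.5176 35.4042 23.5100 9.6211 2.4510
49.9914 40.6659 29.6981 16.7991 4.9143 0.8101
54.1167 45.5176 35.4042 23.5100 9.5213 1.8553 0.1068
57.9207 49.9914 40.6659 29.6981 16.7991 4.2201 0.2649 0.0000
61.4284 54.1167 45.5176 35.4042 23.5100 9.5213 0.6568 0.0000 0.0000
64.6628 57.9207 49.9914 40.6659 29.6981 16.7991 1.6286 0.0000 0.0000 0.0000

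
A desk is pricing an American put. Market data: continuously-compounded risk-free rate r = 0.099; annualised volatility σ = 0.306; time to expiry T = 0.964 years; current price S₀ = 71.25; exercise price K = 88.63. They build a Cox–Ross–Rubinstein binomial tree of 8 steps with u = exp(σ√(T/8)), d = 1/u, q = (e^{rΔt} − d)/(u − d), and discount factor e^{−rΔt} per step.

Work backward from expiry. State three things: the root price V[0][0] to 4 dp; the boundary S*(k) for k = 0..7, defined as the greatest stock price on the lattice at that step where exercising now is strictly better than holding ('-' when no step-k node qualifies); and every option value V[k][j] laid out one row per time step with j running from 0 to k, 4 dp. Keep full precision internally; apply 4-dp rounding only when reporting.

Δt=0.12050  u=1.11207  d=0.89922  q=0.52985  discount=0.98814
step 8 (expiry): payoffs max(K−S,0) = 58.1699 50.9601 42.0437 31.0169 17.3800 0.5153 0.0000 0.0000 0.0000
step 7: (k=7,j=0): S=33.8737, (K−S)⁺=54.7563, hold=53.7052 ⇒ V=54.7563 exercise | (k=7,j=1): S=41.8916, (K−S)⁺=46.7384, hold=45.6874 ⇒ V=46.7384 exercise | (k=7,j=2): S=51.8072, (K−S)⁺=36.8228, hold=35.7718 ⇒ V=36.8228 exercise | (k=7,j=3): S=64.0698, (K−S)⁺=24.5602, hold=23.5092 ⇒ V=24.5602 exercise | (k=7,j=4): S=79.2349, (K−S)⁺=9.3951, hold=8.3441 ⇒ V=9.3951 exercise | (k=7,j=5): S=97.9896, (K−S)⁺=0.0000, hold=0.2394 ⇒ V=0.2394 continue | (k=7,j=6): S=121.1834, (K−S)⁺=0.0000, hold=0.0000 ⇒ V=0.0000 continue | (k=7,j=7): S=149.8672, (K−S)⁺=0.0000, hold=0.0000 ⇒ V=0.0000 continue  boundary S*=79.2349
step 6: (k=6,j=0): S=37.6699, (K−S)⁺=50.9601, hold=49.9090 ⇒ V=50.9601 exercise | (k=6,j=1): S=46.5863, (K−S)⁺=42.0437, hold=40.9927 ⇒ V=42.0437 exercise | (k=6,j=2): S=57.6131, (K−S)⁺=31.0169, hold=29.9658 ⇒ V=31.0169 exercise | (k=6,j=3): S=71.2500, (K−S)⁺=17.3800, hold=16.3290 ⇒ V=17.3800 exercise | (k=6,j=4): S=88.1147, (K−S)⁺=0.5153, hold=4.4900 ⇒ V=4.4900 continue | (k=6,j=5): S=108.9712, (K−S)⁺=0.0000, hold=0.1112 ⇒ V=0.1112 continue | (k=6,j=6): S=134.7643, (K−S)⁺=0.0000, hold=0.0000 ⇒ V=0.0000 continue  boundary S*=71.2500
step 5: (k=5,j=0): S=41.8916, (K−S)⁺=46.7384, hold=45.6874 ⇒ V=46.7384 exercise | (k=5,j=1): S=51.8072, (K−S)⁺=36.8228, hold=35.7718 ⇒ V=36.8228 exercise | (k=5,j=2): S=64.0698, (K−S)⁺=24.5602, hold=23.5092 ⇒ V=24.5602 exercise | (k=5,j=3): S=79.2349, (K−S)⁺=9.3951, hold=10.4251 ⇒ V=10.4251 continue | (k=5,j=4): S=97.9896, (K−S)⁺=0.0000, hold=2.1442 ⇒ V=2.1442 continue | (k=5,j=5): S=121.1834, (K−S)⁺=0.0000, hold=0.0517 ⇒ V=0.0517 continue  boundary S*=64.0698
step 4: (k=4,j=0): S=46.5863, (K−S)⁺=42.0437, hold=40.9927 ⇒ V=42.0437 exercise | (k=4,j=1): S=57.6131, (K−S)⁺=31.0169, hold=29.9658 ⇒ V=31.0169 exercise | (k=4,j=2): S=71.2500, (K−S)⁺=17.3800, hold=16.8683 ⇒ V=17.3800 exercise | (k=4,j=3): S=88.1147, (K−S)⁺=0.5153, hold=5.9658 ⇒ V=5.9658 continue | (k=4,j=4): S=108.9712, (K−S)⁺=0.0000, hold=1.0232 ⇒ V=1.0232 continue  boundary S*=71.2500
step 3: (k=3,j=0): S=51.8072, (K−S)⁺=36.8228, hold=35.7718 ⇒ V=36.8228 exercise | (k=3,j=1): S=64.0698, (K−S)⁺=24.5602, hold=23.5092 ⇒ V=24.5602 exercise | (k=3,j=2): S=79.2349, (K−S)⁺=9.3951, hold=11.1978 ⇒ V=11.1978 continue | (k=3,j=3): S=97.9896, (K−S)⁺=0.0000, hold=3.3073 ⇒ V=3.3073 continue  boundary S*=64.0698
step 2: (k=2,j=0): S=57.6131, (K−S)⁺=31.0169, hold=29.9658 ⇒ V=31.0169 exercise | (k=2,j=1): S=71.2500, (K−S)⁺=17.3800, hold=17.2728 ⇒ V=17.3800 exercise | (k=2,j=2): S=88.1147, (K−S)⁺=0.5153, hold=6.9338 ⇒ V=6.9338 continue  boundary S*=71.2500
step 1: (k=1,j=0): S=64.0698, (K−S)⁺=24.5602, hold=23.5092 ⇒ V=24.5602 exercise | (k=1,j=1): S=79.2349, (K−S)⁺=9.3951, hold=11.7046 ⇒ V=11.7046 continue  boundary S*=64.0698
step 0: (k=0,j=0): S=71.2500, (K−S)⁺=17.3800, hold=17.5381 ⇒ V=17.5381 continue  boundary S*=-

price = 17.5381
boundary = - 64.0698 71.2500 64.0698 71.2500 64.0698 71.2500 79.2349
tree:
17.5381
24.5602 11.7046
31.0169 17.3800 6.9338
36.8228 24.5602 11.1978 3.3073
42.0437 31.0169 17.3800 5.9658 1.0232
46.7384 36.8228 24.5602 10.4251 2.1442 0.0517
50.9601 42.0437 31.0169 17.3800 4.4900 0.1112 0.0000
54.7563 46.7384 36.8228 24.5602 9.3951 0.2394 0.0000 0.0000
58.1699 50.9601 42.0437 31.0169 17.3800 0.5153 0.0000 0.0000 0.0000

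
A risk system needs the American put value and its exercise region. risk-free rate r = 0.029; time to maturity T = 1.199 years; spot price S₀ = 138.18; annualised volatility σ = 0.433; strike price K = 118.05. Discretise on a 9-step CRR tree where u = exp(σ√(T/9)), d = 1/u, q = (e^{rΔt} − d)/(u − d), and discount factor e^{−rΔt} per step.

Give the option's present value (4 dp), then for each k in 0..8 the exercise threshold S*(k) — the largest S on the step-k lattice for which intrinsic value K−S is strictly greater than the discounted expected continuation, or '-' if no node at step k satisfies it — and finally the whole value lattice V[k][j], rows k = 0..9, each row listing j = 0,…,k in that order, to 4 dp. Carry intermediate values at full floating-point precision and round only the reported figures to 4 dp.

price = 13.2092
boundary = - - - - - 62.6987 73.4338 86.0069 100.7327
tree:
13.2092
18.7750 7.1103
25.9557 10.9207 2.9192
34.7408 16.3710 4.9319 0.6986
44.7902 23.8181 8.2000 1.3276 0.0028
55.3513 33.3790 13.3506 2.5231 0.0053 0.0000
64.5171 44.6162 21.1205 4.7949 0.0102 0.0000 0.0000
72.3429 55.3513 32.0431 9.1124 0.0194 0.0000 0.0000 0.0000
79.0247 64.5171 44.6162 17.3173 0.0368 0.0000 0.0000 0.0000 0.0000
84.7297 72.3429 55.3513 32.0431 0.0702 0.0000 0.0000 0.0000 0.0000 0.0000

Δt=0.13322  u=1.17122  d=0.85381  q=0.47277  discount=0.99614
step 9 (expiry): payoffs max(K−S,0) = 84.7297 72.3429 55.3513 32.0431 0.0702 0.0000 0.0000 0.0000 0.0000 0.0000
step 8: (k=8,j=0): S=39.0253, (K−S)⁺=79.0247, hold=78.5695 ⇒ V=79.0247 exercise | (k=8,j=1): S=53.5329, (K−S)⁺=64.5171, hold=64.0619 ⇒ V=64.5171 exercise | (k=8,j=2): S=73.4338, (K−S)⁺=44.6162, hold=44.1610 ⇒ V=44.6162 exercise | (k=8,j=3): S=100.7327, (K−S)⁺=17.3173, hold=16.8621 ⇒ V=17.3173 exercise | (k=8,j=4): S=138.1800, (K−S)⁺=0.0000, hold=0.0368 ⇒ V=0.0368 continue | (k=8,j=5): S=189.5483, (K−S)⁺=0.0000, hold=0.0000 ⇒ V=0.0000 continue | (k=8,j=6): S=260.0127, (K−S)⁺=0.0000, hold=0.0000 ⇒ V=0.0000 continue | (k=8,j=7): S=356.6723, (K−S)⁺=0.0000, hold=0.0000 ⇒ V=0.0000 continue | (k=8,j=8): S=489.2649, (K−S)⁺=0.0000, hold=0.0000 ⇒ V=0.0000 continue  boundary S*=100.7327
step 7: (k=7,j=0): S=45.7071, (K−S)⁺=72.3429, hold=71.8877 ⇒ V=72.3429 exercise | (k=7,j=1): S=62.6987, (K−S)⁺=55.3513, hold=54.8961 ⇒ V=55.3513 exercise | (k=7,j=2): S=86.0069, (K−S)⁺=32.0431, hold=31.5879 ⇒ V=32.0431 exercise | (k=7,j=3): S=117.9798, (K−S)⁺=0.0702, hold=9.1124 ⇒ V=9.1124 continue | (k=7,j=4): S=161.8388, (K−S)⁺=0.0000, hold=0.0194 ⇒ V=0.0194 continue | (k=7,j=5): S=222.0022, (K−S)⁺=0.0000, hold=0.0000 ⇒ V=0.0000 continue | (k=7,j=6): S=304.5313, (K−S)⁺=0.0000, hold=0.0000 ⇒ V=0.0000 continue | (k=7,j=7): S=417.7406, (K−S)⁺=0.0000, hold=0.0000 ⇒ V=0.0000 continue  boundary S*=86.0069
step 6: (k=6,j=0): S=53.5329, (K−S)⁺=64.5171, hold=64.0619 ⇒ V=64.5171 exercise | (k=6,j=1): S=73.4338, (K−S)⁺=44.6162, hold=44.1610 ⇒ V=44.6162 exercise | (k=6,j=2): S=100.7327, (K−S)⁺=17.3173, hold=21.1205 ⇒ V=21.1205 continue | (k=6,j=3): S=138.1800, (K−S)⁺=0.0000, hold=4.7949 ⇒ V=4.7949 continue | (k=6,j=4): S=189.5483, (K−S)⁺=0.0000, hold=0.0102 ⇒ V=0.0102 continue | (k=6,j=5): S=260.0127, (K−S)⁺=0.0000, hold=0.0000 ⇒ V=0.0000 continue | (k=6,j=6): S=356.6723, (K−S)⁺=0.0000, hold=0.0000 ⇒ V=0.0000 continue  boundary S*=73.4338
step 5: (k=5,j=0): S=62.6987, (K−S)⁺=55.3513, hold=54.8961 ⇒ V=55.3513 exercise | (k=5,j=1): S=86.0069, (K−S)⁺=32.0431, hold=33.3790 ⇒ V=33.3790 continue | (k=5,j=2): S=117.9798, (K−S)⁺=0.0702, hold=13.3506 ⇒ V=13.3506 continue | (k=5,j=3): S=161.8388, (K−S)⁺=0.0000, hold=2.5231 ⇒ V=2.5231 continue | (k=5,j=4): S=222.0022, (K−S)⁺=0.0000, hold=0.0053 ⇒ V=0.0053 continue | (k=5,j=5): S=304.5313, (K−S)⁺=0.0000, hold=0.0000 ⇒ V=0.0000 continue  boundary S*=62.6987
step 4: (k=4,j=0): S=73.4338, (K−S)⁺=44.6162, hold=44.7902 ⇒ V=44.7902 continue | (k=4,j=1): S=100.7327, (K−S)⁺=17.3173, hold=23.8181 ⇒ V=23.8181 continue | (k=4,j=2): S=138.1800, (K−S)⁺=0.0000, hold=8.2000 ⇒ V=8.2000 continue | (k=4,j=3): S=189.5483, (K−S)⁺=0.0000, hold=1.3276 ⇒ V=1.3276 continue | (k=4,j=4): S=260.0127, (K−S)⁺=0.0000, hold=0.0028 ⇒ V=0.0028 continue  boundary S*=-
step 3: (k=3,j=0): S=86.0069, (K−S)⁺=32.0431, hold=34.7408 ⇒ V=34.7408 continue | (k=3,j=1): S=117.9798, (K−S)⁺=0.0702, hold=16.3710 ⇒ V=16.3710 continue | (k=3,j=2): S=161.8388, (K−S)⁺=0.0000, hold=4.9319 ⇒ V=4.9319 continue | (k=3,j=3): S=222.0022, (K−S)⁺=0.0000, hold=0.6986 ⇒ V=0.6986 continue  boundary S*=-
step 2: (k=2,j=0): S=100.7327, (K−S)⁺=17.3173, hold=25.9557 ⇒ V=25.9557 continue | (k=2,j=1): S=138.1800, (K−S)⁺=0.0000, hold=10.9207 ⇒ V=10.9207 continue | (k=2,j=2): S=189.5483, (K−S)⁺=0.0000, hold=2.9192 ⇒ V=2.9192 continue  boundary S*=-
step 1: (k=1,j=0): S=117.9798, (K−S)⁺=0.0702, hold=18.7750 ⇒ V=18.7750 continue | (k=1,j=1): S=161.8388, (K−S)⁺=0.0000, hold=7.1103 ⇒ V=7.1103 continue  boundary S*=-
step 0: (k=0,j=0): S=138.1800, (K−S)⁺=0.0000, hold=13.2092 ⇒ V=13.2092 continue  boundary S*=-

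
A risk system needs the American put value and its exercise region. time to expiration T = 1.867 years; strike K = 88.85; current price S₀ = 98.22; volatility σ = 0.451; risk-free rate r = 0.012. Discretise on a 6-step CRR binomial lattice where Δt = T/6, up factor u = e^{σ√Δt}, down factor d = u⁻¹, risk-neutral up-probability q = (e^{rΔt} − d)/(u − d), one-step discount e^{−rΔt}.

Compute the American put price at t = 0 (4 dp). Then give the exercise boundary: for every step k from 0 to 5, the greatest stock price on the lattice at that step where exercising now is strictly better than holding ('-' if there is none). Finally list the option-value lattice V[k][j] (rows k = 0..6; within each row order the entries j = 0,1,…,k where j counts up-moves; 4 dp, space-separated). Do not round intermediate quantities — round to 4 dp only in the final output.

price = 17.4534
boundary = - - - - 35.9057 46.1767
tree:
17.4534
24.4364 8.8839
33.0812 13.8511 2.7582
42.9457 21.0461 4.9865 0.0000
52.9443 30.8264 9.0150 0.0000 0.0000
60.9307 42.6733 16.2978 0.0000 0.0000 0.0000
67.1407 52.9443 29.4643 0.0000 0.0000 0.0000 0.0000

Δt=0.31117  u=1.28605  d=0.77757  q=0.44479  discount=0.99627
step 6 (expiry): payoffs max(K−S,0) = 67.1407 52.9443 29.4643 0.0000 0.0000 0.0000 0.0000
step 5: (k=5,j=0): S=27.9193, (K−S)⁺=60.9307, hold=60.5995 ⇒ V=60.9307 exercise | (k=5,j=1): S=46.1767, (K−S)⁺=42.6733, hold=42.3422 ⇒ V=42.6733 exercise | (k=5,j=2): S=76.3732, (K−S)⁺=12.4768, hold=16.2978 ⇒ V=16.2978 continue | (k=5,j=3): S=126.3162, (K−S)⁺=0.0000, hold=0.0000 ⇒ V=0.0000 continue | (k=5,j=4): S=208.9186, (K−S)⁺=0.0000, hold=0.0000 ⇒ V=0.0000 continue | (k=5,j=5): S=345.5375, (K−S)⁺=0.0000, hold=0.0000 ⇒ V=0.0000 continue  boundary S*=46.1767
step 4: (k=4,j=0): S=35.9057, (K−S)⁺=52.9443, hold=52.6131 ⇒ V=52.9443 exercise | (k=4,j=1): S=59.3857, (K−S)⁺=29.4643, hold=30.8264 ⇒ V=30.8264 continue | (k=4,j=2): S=98.2200, (K−S)⁺=0.0000, hold=9.0150 ⇒ V=9.0150 continue | (k=4,j=3): S=162.4494, (K−S)⁺=0.0000, hold=0.0000 ⇒ V=0.0000 continue | (k=4,j=4): S=268.6805, (K−S)⁺=0.0000, hold=0.0000 ⇒ V=0.0000 continue  boundary S*=35.9057
step 3: (k=3,j=0): S=46.1767, (K−S)⁺=42.6733, hold=42.9457 ⇒ V=42.9457 continue | (k=3,j=1): S=76.3732, (K−S)⁺=12.4768, hold=21.0461 ⇒ V=21.0461 continue | (k=3,j=2): S=126.3162, (K−S)⁺=0.0000, hold=4.9865 ⇒ V=4.9865 continue | (k=3,j=3): S=208.9186, (K−S)⁺=0.0000, hold=0.0000 ⇒ V=0.0000 continue  boundary S*=-
step 2: (k=2,j=0): S=59.3857, (K−S)⁺=29.4643, hold=33.0812 ⇒ V=33.0812 continue | (k=2,j=1): S=98.2200, (K−S)⁺=0.0000, hold=13.8511 ⇒ V=13.8511 continue | (k=2,j=2): S=162.4494, (K−S)⁺=0.0000, hold=2.7582 ⇒ V=2.7582 continue  boundary S*=-
step 1: (k=1,j=0): S=76.3732, (K−S)⁺=12.4768, hold=24.4364 ⇒ V=24.4364 continue | (k=1,j=1): S=126.3162, (K−S)⁺=0.0000, hold=8.8839 ⇒ V=8.8839 continue  boundary S*=-
step 0: (k=0,j=0): S=98.2200, (K−S)⁺=0.0000, hold=17.4534 ⇒ V=17.4534 continue  boundary S*=-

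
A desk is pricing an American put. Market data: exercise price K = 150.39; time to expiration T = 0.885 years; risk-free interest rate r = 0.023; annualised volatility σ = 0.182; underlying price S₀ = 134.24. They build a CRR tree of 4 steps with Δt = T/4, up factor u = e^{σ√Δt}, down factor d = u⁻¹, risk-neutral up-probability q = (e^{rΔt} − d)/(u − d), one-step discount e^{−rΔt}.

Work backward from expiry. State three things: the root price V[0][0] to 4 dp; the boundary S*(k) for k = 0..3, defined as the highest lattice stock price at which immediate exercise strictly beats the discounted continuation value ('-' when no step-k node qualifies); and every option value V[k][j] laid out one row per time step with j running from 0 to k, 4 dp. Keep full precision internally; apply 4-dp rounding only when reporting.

price = 18.5508
boundary = - 123.2262 113.1160 123.2262
tree:
18.5508
27.1638 10.4076
37.2740 17.2822 3.8639
46.5547 27.1638 7.8995 0.0000
55.0739 37.2740 16.1500 0.0000 0.0000

params: Δt=0.22125 u=1.08938 d=0.91795 q=0.50837 e^(-rΔt)=0.99492
t_4 payoffs: 55.0739 37.2740 16.1500 0.0000 0.0000
t_3: node(3,0) S=103.8353 payoff=46.5547 vs cont=45.7913 → 46.5547 [stop]  node(3,1) S=123.2262 payoff=27.1638 vs cont=26.4005 → 27.1638 [stop]  node(3,2) S=146.2382 payoff=4.1518 vs cont=7.8995 → 7.8995 [wait]  node(3,3) S=173.5477 payoff=0.0000 vs cont=0.0000 → 0.0000 [wait]  ⇒ S*(3)=123.2262
t_2: node(2,0) S=113.1160 payoff=37.2740 vs cont=36.5107 → 37.2740 [stop]  node(2,1) S=134.2400 payoff=16.1500 vs cont=17.2822 → 17.2822 [wait]  node(2,2) S=159.3088 payoff=0.0000 vs cont=3.8639 → 3.8639 [wait]  ⇒ S*(2)=113.1160
t_1: node(1,0) S=123.2262 payoff=27.1638 vs cont=26.9731 → 27.1638 [stop]  node(1,1) S=146.2382 payoff=4.1518 vs cont=10.4076 → 10.4076 [wait]  ⇒ S*(1)=123.2262
t_0: node(0,0) S=134.2400 payoff=16.1500 vs cont=18.5508 → 18.5508 [wait]  ⇒ S*(0)=-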